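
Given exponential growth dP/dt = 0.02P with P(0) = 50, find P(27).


The ODE dP/dt = 0.02P has solution P(t) = P(0)e^(0.02t).
Substitute P(0) = 50 and t = 27: P(27) = 50 e^(0.54) ≈ 86.


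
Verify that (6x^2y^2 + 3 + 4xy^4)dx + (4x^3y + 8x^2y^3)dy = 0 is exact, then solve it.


Check exactness: ∂M/∂y = 12x^2y + 16xy^3 and ∂N/∂x = 12x^2y + 16xy^3; equal, so the equation is exact.
Integrate M with respect to x (treating y as constant): ∫M dx = 2x^3y^2 + 3x + 2x^2y^4 + h(y).
Differentiate w.r.t. y and set equal to N: all terms match, so h'(y) = 0 and h is a constant absorbed into C.
General solution: 2x^3y^2 + 3x + 2x^2y^4 = C.


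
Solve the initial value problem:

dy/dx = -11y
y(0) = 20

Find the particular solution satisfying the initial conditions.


General solution of y' = -11y is y = Ce^(-11x).
Apply y(0) = 20: C = 20.
Particular solution: y = 20e^(-11x).


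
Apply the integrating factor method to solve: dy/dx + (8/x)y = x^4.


P(x) = 8/x ⇒ μ = x^8.
(x^8 y)' = x^8·x^4 = x^12.
Integrate: x^8 y = x^13/(13) + C.
Solve for y: y = (1/13)x^5 + C/x^8.


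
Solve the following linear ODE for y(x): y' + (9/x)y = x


P(x) = 9/x ⇒ μ = x^9.
(x^9 y)' = x^10 ⇒ x^9 y = x^11/(11) + C.
Solve for y: y = (1/11)x^2 + C/x^9.


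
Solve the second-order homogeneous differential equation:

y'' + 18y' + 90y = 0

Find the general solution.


Characteristic equation: r² + 18r + 90 = 0.
Discriminant is negative; roots r = -9 ± 3i (complex conjugate pair).
General solution uses e^(α x)(C₁ cos(β x) + C₂ sin(β x)): y = e^(-9x)(C₁cos(3x) + C₂sin(3x)).


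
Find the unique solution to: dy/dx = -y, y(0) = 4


General solution of y' = -y is y = Ce^(-x).
Apply y(0) = 4: C = 4.
Particular solution: y = 4e^(-x).


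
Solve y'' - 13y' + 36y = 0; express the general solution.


Characteristic equation: r² - 13r + 36 = 0.
Factor: (r - 4)(r - 9) = 0 ⇒ r = 4, 9 (distinct real).
General solution: y = C₁e^(4x) + C₂e^(9x).


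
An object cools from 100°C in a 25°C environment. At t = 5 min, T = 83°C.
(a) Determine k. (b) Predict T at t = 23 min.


Newton's law: T(t) = T_a + (T₀ - T_a)e^(-kt).
(a) Use T(5) = 83: (83 - 25)/(100 - 25) = e^(-k·5), so k = -ln(0.773)/5 ≈ 0.0514.
(b) Apply k to t = 23: T(23) = 25 + (75)e^(-1.182) ≈ 48.0°C.


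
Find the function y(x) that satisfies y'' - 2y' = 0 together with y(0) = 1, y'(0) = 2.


Characteristic roots of r² - 2r = 0 are 0, 2.
General solution y = c₁ + c₂ e^(2x).
Apply y(0) = 1: c₁ + c₂ = 1. Apply y'(0) = 2: 0 c₁ + 2 c₂ = 2.
Solve: c₁ = 0, c₂ = 1.
Particular solution: y = 0 + e^(2x).


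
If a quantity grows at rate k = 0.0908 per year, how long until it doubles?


Exponential growth: P(t) = P₀ e^(0.0908t). Set P(t)/P₀ = 2: e^(0.0908t) = 2.
Solve: t = ln(2)/0.0908 ≈ 7.63 years.


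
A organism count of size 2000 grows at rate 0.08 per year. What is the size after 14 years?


The ODE dP/dt = 0.08P has solution P(t) = P(0)e^(0.08t).
Substitute P(0) = 2000 and t = 14: P(14) = 2000 e^(1.12) ≈ 6130.


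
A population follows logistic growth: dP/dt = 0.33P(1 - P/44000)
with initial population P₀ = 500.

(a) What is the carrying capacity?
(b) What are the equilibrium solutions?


Logistic ODE dP/dt = 0.33P(1 - P/44000) has equilibria where dP/dt = 0, i.e. P = 0 or P = 44000.
The coefficient (1 - P/K) = 0 when P = K, identifying K = 44000 as the carrying capacity.
(a) K = 44000; (b) equilibria P = 0 and P = 44000.


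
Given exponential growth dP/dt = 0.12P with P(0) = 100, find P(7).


The ODE dP/dt = 0.12P has solution P(t) = P(0)e^(0.12t).
Substitute P(0) = 100 and t = 7: P(7) = 100 e^(0.84) ≈ 232.


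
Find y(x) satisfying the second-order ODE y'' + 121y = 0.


Characteristic equation: r² + 121 = 0.
Discriminant is negative; roots r = 0 ± 11i (complex conjugate pair).
General solution uses e^(α x)(C₁ cos(β x) + C₂ sin(β x)): y = C₁cos(11x) + C₂sin(11x).


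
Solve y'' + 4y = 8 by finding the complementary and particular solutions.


Homogeneous part: r² + 4 = 0 ⇒ r = ±2i, so y_h = C₁cos(2x) + C₂sin(2x).
Try constant y_p = A; plug in: 4A = 8 ⇒ A = 2.
General solution: y = C₁cos(2x) + C₂sin(2x) + 2.


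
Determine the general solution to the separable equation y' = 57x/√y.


Separate: √y dy = 57x dx.
Integrate: (2/3)y^(3/2) = (57/2)x² + C.


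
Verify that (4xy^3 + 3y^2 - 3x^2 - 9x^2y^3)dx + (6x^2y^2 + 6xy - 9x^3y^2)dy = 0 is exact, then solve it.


Check exactness: ∂M/∂y = 12xy^2 + 6y - 27x^2y^2 and ∂N/∂x = 12xy^2 + 6y - 27x^2y^2; equal, so the equation is exact.
Integrate M with respect to x (treating y as constant): ∫M dx = 2x^2y^3 + 3xy^2 - x^3 - 3x^3y^3 + h(y).
Differentiate w.r.t. y and set equal to N: all terms match, so h'(y) = 0 and h is a constant absorbed into C.
General solution: 2x^2y^3 + 3xy^2 - x^3 - 3x^3y^3 = C.


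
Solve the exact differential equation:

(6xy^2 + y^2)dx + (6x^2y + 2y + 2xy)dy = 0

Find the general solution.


Check exactness: ∂M/∂y = 12xy + 2y and ∂N/∂x = 12xy + 2y; equal, so the equation is exact.
Integrate M with respect to x (treating y as constant): ∫M dx = 3x^2y^2 + xy^2 + h(y).
Differentiate w.r.t. y and set equal to N: the x-dependent terms already match, leaving h'(y) = 2y. Integrate: h(y) = y^2.
So F(x,y) = 3x^2y^2 + y^2 + xy^2.
General solution: 3x^2y^2 + y^2 + xy^2 = C.


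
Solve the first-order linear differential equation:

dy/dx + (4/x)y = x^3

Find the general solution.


P(x) = 4/x ⇒ μ = x^4.
(x^4 y)' = x^4·x^3 = x^7.
Integrate: x^4 y = x^8/(8) + C.
Solve for y: y = (1/8)x^4 + C/x^4.


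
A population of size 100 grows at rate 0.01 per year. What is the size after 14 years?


The ODE dP/dt = 0.01P has solution P(t) = P(0)e^(0.01t).
Substitute P(0) = 100 and t = 14: P(14) = 100 e^(0.14) ≈ 115.


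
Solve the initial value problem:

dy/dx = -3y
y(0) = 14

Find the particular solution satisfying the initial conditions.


General solution of y' = -3y is y = Ce^(-3x).
Apply y(0) = 14: C = 14.
Particular solution: y = 14e^(-3x).


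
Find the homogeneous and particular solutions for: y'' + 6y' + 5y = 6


Characteristic roots of r² + 6r + 5 = 0 are -5, -1.
y_h = C₁e^(-5x) + C₂e^(-x).
Constant forcing; try y_p = A. Then 5A = 6 ⇒ A = 6/5.
General solution: y = C₁e^(-5x) + C₂e^(-x) + 6/5.


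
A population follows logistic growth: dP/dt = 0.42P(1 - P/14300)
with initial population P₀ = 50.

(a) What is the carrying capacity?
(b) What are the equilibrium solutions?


Logistic ODE dP/dt = 0.42P(1 - P/14300) has equilibria where dP/dt = 0, i.e. P = 0 or P = 14300.
The coefficient (1 - P/K) = 0 when P = K, identifying K = 14300 as the carrying capacity.
(a) K = 14300; (b) equilibria P = 0 and P = 14300.


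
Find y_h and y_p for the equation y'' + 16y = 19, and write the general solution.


Homogeneous part: r² + 16 = 0 ⇒ r = ±4i, so y_h = C₁cos(4x) + C₂sin(4x).
Try constant y_p = A; plug in: 16A = 19 ⇒ A = 19/16.
General solution: y = C₁cos(4x) + C₂sin(4x) + 19/16.


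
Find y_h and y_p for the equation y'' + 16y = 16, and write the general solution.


Homogeneous part: r² + 16 = 0 ⇒ r = ±4i, so y_h = C₁cos(4x) + C₂sin(4x).
Try constant y_p = A; plug in: 16A = 16 ⇒ A = 1.
General solution: y = C₁cos(4x) + C₂sin(4x) + 1.


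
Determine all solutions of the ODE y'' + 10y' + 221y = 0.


Characteristic equation: r² + 10r + 221 = 0.
Discriminant is negative; roots r = -5 ± 14i (complex conjugate pair).
General solution uses e^(α x)(C₁ cos(β x) + C₂ sin(β x)): y = e^(-5x)(C₁cos(14x) + C₂sin(14x)).


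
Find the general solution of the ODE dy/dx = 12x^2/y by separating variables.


Separate variables: y dy = 12x^2 dx.
Integrate both sides: y²/2 = 4x^3 + C₀.
Multiply by 2: y² = 8x^3 + C.


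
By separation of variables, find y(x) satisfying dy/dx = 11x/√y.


Separate: √y dy = 11x dx.
Integrate: (2/3)y^(3/2) = (11/2)x² + C.


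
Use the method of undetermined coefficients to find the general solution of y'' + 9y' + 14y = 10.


Characteristic roots of r² + 9r + 14 = 0 are -7, -2.
y_h = C₁e^(-7x) + C₂e^(-2x).
Constant forcing; try y_p = A. Then 14A = 10 ⇒ A = 5/7.
General solution: y = C₁e^(-7x) + C₂e^(-2x) + 5/7.


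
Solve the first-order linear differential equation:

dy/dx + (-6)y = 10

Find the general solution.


P(x) = -6 ⇒ μ = e^(-6x).
(μ y)' = 10e^(-6x) ⇒ μ y = -(5/3)e^(-6x) + C.
Divide by μ: y = -5/3 + Ce^(6x).


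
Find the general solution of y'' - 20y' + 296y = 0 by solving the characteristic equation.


Characteristic equation: r² - 20r + 296 = 0.
Discriminant is negative; roots r = 10 ± 14i (complex conjugate pair).
General solution uses e^(α x)(C₁ cos(β x) + C₂ sin(β x)): y = e^(10x)(C₁cos(14x) + C₂sin(14x)).


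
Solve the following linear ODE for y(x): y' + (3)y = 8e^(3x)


P(x) = 3 ⇒ μ = e^(3x).
(μ y)' = 8e^(6x) ⇒ μ y = (8/6)e^(6x) + C.
Divide by μ: y = (4/3)e^(3x) + Ce^(-3x).


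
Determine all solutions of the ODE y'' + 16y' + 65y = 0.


Characteristic equation: r² + 16r + 65 = 0.
Discriminant is negative; roots r = -8 ± 1i (complex conjugate pair).
General solution uses e^(α x)(C₁ cos(β x) + C₂ sin(β x)): y = e^(-8x)(C₁cos(x) + C₂sin(x)).


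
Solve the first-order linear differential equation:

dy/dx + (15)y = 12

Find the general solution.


P(x) = 15, Q(x) = 12; integrating factor μ = e^(15x).
(μ y)' = 12e^(15x) ⇒ μ y = (4/5)e^(15x) + C.
Divide by μ: y = 4/5 + Ce^(-15x).


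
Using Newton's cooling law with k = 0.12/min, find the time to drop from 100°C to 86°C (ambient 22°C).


From T(t) = T_a + (T₀ - T_a)e^(-kt), set T(t) = 86:
(86 - 22) / (100 - 22) = e^(-0.12t), so t = -ln(0.821)/0.12 ≈ 1.6 minutes.


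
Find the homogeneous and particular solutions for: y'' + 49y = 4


Homogeneous part: r² + 49 = 0 ⇒ r = ±7i, so y_h = C₁cos(7x) + C₂sin(7x).
Try constant y_p = A; plug in: 49A = 4 ⇒ A = 4/49.
General solution: y = C₁cos(7x) + C₂sin(7x) + 4/49.


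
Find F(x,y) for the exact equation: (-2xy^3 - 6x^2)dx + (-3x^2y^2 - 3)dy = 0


Check exactness: ∂M/∂y = -6xy^2 and ∂N/∂x = -6xy^2; equal, so the equation is exact.
Integrate M with respect to x (treating y as constant): ∫M dx = -x^2y^3 - 2x^3 + h(y).
Differentiate w.r.t. y and set equal to N: the x-dependent terms already match, leaving h'(y) = -3. Integrate: h(y) = -3y.
So F(x,y) = -x^2y^3 - 3y - 2x^3.
General solution: -x^2y^3 - 3y - 2x^3 = C.


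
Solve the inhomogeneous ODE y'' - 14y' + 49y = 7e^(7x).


Characteristic polynomial (r - 7)² = 0; repeated root r = 7.
y_h = (C₁ + C₂x)e^(7x). Forcing matches the repeated root (resonance), so try y_p = Ax² e^(7x).
Substitute and solve for A: 2A = 7, so A = 7/2.
General solution: y = (C₁ + C₂x + (7/2)x²)e^(7x).


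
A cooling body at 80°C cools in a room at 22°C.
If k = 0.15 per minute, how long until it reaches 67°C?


From T(t) = T_a + (T₀ - T_a)e^(-kt), set T(t) = 67:
(67 - 22) / (80 - 22) = e^(-0.15t), so t = -ln(0.776)/0.15 ≈ 1.7 minutes.


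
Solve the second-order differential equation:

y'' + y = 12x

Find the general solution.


Homogeneous: r² + 1 = 0 ⇒ r = ±1i, y_h = C₁cos(x) + C₂sin(x).
Polynomial forcing; try y_p = Ax + B. Then y_p'' + 1 y_p = 1(Ax + B) = 12x, so B = 0 and A = 12.
General solution: y = C₁cos(x) + C₂sin(x) + 12x.


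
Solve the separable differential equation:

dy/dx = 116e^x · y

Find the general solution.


Separate variables: dy/y = 116e^x dx.
Integrate: ln|y| = 116e^x + C₀.
Exponentiate: y = Ce^(116e^x).


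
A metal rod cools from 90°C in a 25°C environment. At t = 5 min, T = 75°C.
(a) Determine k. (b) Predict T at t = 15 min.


Newton's law: T(t) = T_a + (T₀ - T_a)e^(-kt).
(a) Use T(5) = 75: (75 - 25)/(90 - 25) = e^(-k·5), so k = -ln(0.769)/5 ≈ 0.0525.
(b) Apply k to t = 15: T(15) = 25 + (65)e^(-0.787) ≈ 54.6°C.


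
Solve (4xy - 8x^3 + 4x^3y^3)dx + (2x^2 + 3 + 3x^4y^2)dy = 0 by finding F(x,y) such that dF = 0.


Check exactness: ∂M/∂y = 4x + 12x^3y^2 and ∂N/∂x = 4x + 12x^3y^2; equal, so the equation is exact.
Integrate M with respect to x (treating y as constant): ∫M dx = 2x^2y - 2x^4 + x^4y^3 + h(y).
Differentiate w.r.t. y and set equal to N: the x-dependent terms already match, leaving h'(y) = 3. Integrate: h(y) = 3y.
So F(x,y) = 2x^2y + 3y - 2x^4 + x^4y^3.
General solution: 2x^2y + 3y - 2x^4 + x^4y^3 = C.


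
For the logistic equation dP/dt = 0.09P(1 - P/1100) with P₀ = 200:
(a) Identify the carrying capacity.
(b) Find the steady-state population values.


Logistic ODE dP/dt = 0.09P(1 - P/1100) has equilibria where dP/dt = 0, i.e. P = 0 or P = 1100.
The coefficient (1 - P/K) = 0 when P = K, identifying K = 1100 as the carrying capacity.
(a) K = 1100; (b) equilibria P = 0 and P = 1100.


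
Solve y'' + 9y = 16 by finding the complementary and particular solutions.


Homogeneous part: r² + 9 = 0 ⇒ r = ±3i, so y_h = C₁cos(3x) + C₂sin(3x).
Try constant y_p = A; plug in: 9A = 16 ⇒ A = 16/9.
General solution: y = C₁cos(3x) + C₂sin(3x) + 16/9.


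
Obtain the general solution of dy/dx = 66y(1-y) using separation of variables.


Separate: dy/[y(1-y)] = 66 dx.
Partial fractions: 1/[y(1-y)] = 1/y + 1/(1-y).
Integrate: ln|y/(1-y)| = 66x + C₀.
Solve for y: y = 1/(1 + Ce^(-66x)).


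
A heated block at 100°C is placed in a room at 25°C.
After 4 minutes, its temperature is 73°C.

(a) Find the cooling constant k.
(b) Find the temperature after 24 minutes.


Newton's law: T(t) = T_a + (T₀ - T_a)e^(-kt).
(a) Use T(4) = 73: (73 - 25)/(100 - 25) = e^(-k·4), so k = -ln(0.640)/4 ≈ 0.1116.
(b) Apply k to t = 24: T(24) = 25 + (75)e^(-2.678) ≈ 30.2°C.


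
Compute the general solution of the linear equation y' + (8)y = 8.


P(x) = 8, Q(x) = 8; integrating factor μ = e^(8x).
(μ y)' = 8e^(8x) ⇒ μ y = e^(8x) + C.
Divide by μ: y = 1 + Ce^(-8x).


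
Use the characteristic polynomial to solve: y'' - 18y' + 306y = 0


Characteristic equation: r² - 18r + 306 = 0.
Discriminant is negative; roots r = 9 ± 15i (complex conjugate pair).
General solution uses e^(α x)(C₁ cos(β x) + C₂ sin(β x)): y = e^(9x)(C₁cos(15x) + C₂sin(15x)).


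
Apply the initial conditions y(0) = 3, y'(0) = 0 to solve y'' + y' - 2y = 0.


Characteristic roots of r² + r - 2 = 0 are 1, -2.
General solution y = c₁ e^(x) + c₂ e^(-2x).
Apply y(0) = 3: c₁ + c₂ = 3. Apply y'(0) = 0: 1 c₁ - 2 c₂ = 0.
Solve: c₁ = 2, c₂ = 1.
Particular solution: y = 2e^(x) + e^(-2x).


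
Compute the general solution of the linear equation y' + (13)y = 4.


P(x) = 13, Q(x) = 4; integrating factor μ = e^(13x).
(μ y)' = 4e^(13x) ⇒ μ y = (4/13)e^(13x) + C.
Divide by μ: y = 4/13 + Ce^(-13x).


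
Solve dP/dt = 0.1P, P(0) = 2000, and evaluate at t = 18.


The ODE dP/dt = 0.1P has solution P(t) = P(0)e^(0.1t).
Substitute P(0) = 2000 and t = 18: P(18) = 2000 e^(1.80) ≈ 12099.


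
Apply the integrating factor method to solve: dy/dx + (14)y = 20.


P(x) = 14, Q(x) = 20; integrating factor μ = e^(14x).
(μ y)' = 20e^(14x) ⇒ μ y = (10/7)e^(14x) + C.
Divide by μ: y = 10/7 + Ce^(-14x).


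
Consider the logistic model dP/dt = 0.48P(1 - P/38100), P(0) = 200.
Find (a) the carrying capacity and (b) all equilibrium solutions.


Logistic ODE dP/dt = 0.48P(1 - P/38100) has equilibria where dP/dt = 0, i.e. P = 0 or P = 38100.
The coefficient (1 - P/K) = 0 when P = K, identifying K = 38100 as the carrying capacity.
(a) K = 38100; (b) equilibria P = 0 and P = 38100.


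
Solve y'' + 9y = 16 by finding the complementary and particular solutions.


Homogeneous part: r² + 9 = 0 ⇒ r = ±3i, so y_h = C₁cos(3x) + C₂sin(3x).
Try constant y_p = A; plug in: 9A = 16 ⇒ A = 16/9.
General solution: y = C₁cos(3x) + C₂sin(3x) + 16/9.


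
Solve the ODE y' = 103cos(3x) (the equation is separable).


g(y) = 1, so integrate directly: y = ∫ 103cos(3x) dx = (103/3)sin(3x) + C.


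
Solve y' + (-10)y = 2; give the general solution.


P(x) = -10 ⇒ μ = e^(-10x).
(μ y)' = 2e^(-10x) ⇒ μ y = -(1/5)e^(-10x) + C.
Divide by μ: y = -1/5 + Ce^(10x).


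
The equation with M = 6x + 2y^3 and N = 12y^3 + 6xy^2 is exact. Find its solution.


Check exactness: ∂M/∂y = 6y^2 and ∂N/∂x = 6y^2; equal, so the equation is exact.
Integrate M with respect to x (treating y as constant): ∫M dx = 3x^2 + 2xy^3 + h(y).
Differentiate w.r.t. y and set equal to N: the x-dependent terms already match, leaving h'(y) = 12y^3. Integrate: h(y) = 3y^4.
So F(x,y) = 3x^2 + 3y^4 + 2xy^3.
General solution: 3x^2 + 3y^4 + 2xy^3 = C.


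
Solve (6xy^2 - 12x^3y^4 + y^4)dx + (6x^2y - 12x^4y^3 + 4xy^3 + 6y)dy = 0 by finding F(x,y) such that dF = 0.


Check exactness: ∂M/∂y = 12xy - 48x^3y^3 + 4y^3 and ∂N/∂x = 12xy - 48x^3y^3 + 4y^3; equal, so the equation is exact.
Integrate M with respect to x (treating y as constant): ∫M dx = 3x^2y^2 - 3x^4y^4 + xy^4 + h(y).
Differentiate w.r.t. y and set equal to N: the x-dependent terms already match, leaving h'(y) = 6y. Integrate: h(y) = 3y^2.
So F(x,y) = 3x^2y^2 - 3x^4y^4 + xy^4 + 3y^2.
General solution: 3x^2y^2 - 3x^4y^4 + xy^4 + 3y^2 = C.


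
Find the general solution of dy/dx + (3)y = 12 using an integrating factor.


P(x) = 3, Q(x) = 12; integrating factor μ = e^(3x).
(μ y)' = 12e^(3x) ⇒ μ y = 4e^(3x) + C.
Divide by μ: y = 4 + Ce^(-3x).


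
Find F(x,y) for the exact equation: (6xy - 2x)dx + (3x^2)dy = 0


Check exactness: ∂M/∂y = 6x and ∂N/∂x = 6x; equal, so the equation is exact.
Integrate M with respect to x (treating y as constant): ∫M dx = 3x^2y - x^2 + h(y).
Differentiate w.r.t. y and set equal to N: all terms match, so h'(y) = 0 and h is a constant absorbed into C.
General solution: 3x^2y - x^2 = C.


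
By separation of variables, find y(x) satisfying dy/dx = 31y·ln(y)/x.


Separate: dy/[y ln(y)] = 31 dx/x.
Substitute u = ln(y): du/u = 31 dx/x.
Integrate: ln|ln(y)| = 31ln|x| + C₀, hence ln(y) = C·x^31.


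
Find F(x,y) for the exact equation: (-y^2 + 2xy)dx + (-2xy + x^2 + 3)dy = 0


Check exactness: ∂M/∂y = -2y + 2x and ∂N/∂x = -2y + 2x; equal, so the equation is exact.
Integrate M with respect to x (treating y as constant): ∫M dx = -xy^2 + x^2y + h(y).
Differentiate w.r.t. y and set equal to N: the x-dependent terms already match, leaving h'(y) = 3. Integrate: h(y) = 3y.
So F(x,y) = -xy^2 + x^2y + 3y.
General solution: -xy^2 + x^2y + 3y = C.


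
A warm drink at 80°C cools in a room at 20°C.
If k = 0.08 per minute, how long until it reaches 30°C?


From T(t) = T_a + (T₀ - T_a)e^(-kt), set T(t) = 30:
(30 - 20) / (80 - 20) = e^(-0.08t), so t = -ln(0.167)/0.08 ≈ 22.4 minutes.


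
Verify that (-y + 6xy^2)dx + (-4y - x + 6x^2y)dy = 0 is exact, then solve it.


Check exactness: ∂M/∂y = -1 + 12xy and ∂N/∂x = -1 + 12xy; equal, so the equation is exact.
Integrate M with respect to x (treating y as constant): ∫M dx = -xy + 3x^2y^2 + h(y).
Differentiate w.r.t. y and set equal to N: the x-dependent terms already match, leaving h'(y) = -4y. Integrate: h(y) = -2y^2.
So F(x,y) = -2y^2 - xy + 3x^2y^2.
General solution: -2y^2 - xy + 3x^2y^2 = C.


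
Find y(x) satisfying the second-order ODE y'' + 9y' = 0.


Characteristic equation: r² + 9r = 0.
Factor: (r + 9)(r - 0) = 0 ⇒ r = -9, 0 (distinct real).
General solution: y = C₁e^(-9x) + C₂.


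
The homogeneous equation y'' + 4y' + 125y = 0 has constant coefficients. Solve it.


Characteristic equation: r² + 4r + 125 = 0.
Discriminant is negative; roots r = -2 ± 11i (complex conjugate pair).
General solution uses e^(α x)(C₁ cos(β x) + C₂ sin(β x)): y = e^(-2x)(C₁cos(11x) + C₂sin(11x)).


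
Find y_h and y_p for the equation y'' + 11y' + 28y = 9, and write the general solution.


Characteristic roots of r² + 11r + 28 = 0 are -7, -4.
y_h = C₁e^(-7x) + C₂e^(-4x).
Constant forcing; try y_p = A. Then 28A = 9 ⇒ A = 9/28.
General solution: y = C₁e^(-7x) + C₂e^(-4x) + 9/28.


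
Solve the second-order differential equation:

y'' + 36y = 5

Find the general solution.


Homogeneous part: r² + 36 = 0 ⇒ r = ±6i, so y_h = C₁cos(6x) + C₂sin(6x).
Try constant y_p = A; plug in: 36A = 5 ⇒ A = 5/36.
General solution: y = C₁cos(6x) + C₂sin(6x) + 5/36.


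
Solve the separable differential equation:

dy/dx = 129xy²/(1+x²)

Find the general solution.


Separate: dy/y² = 129x/(1+x²) dx.
Integrate LHS: ∫ dy/y² = -1/y.
Integrate RHS via u = 1+x²: (129/2)ln(1+x²) + C.
Result: -1/y = (129/2)ln(1+x²) + C.


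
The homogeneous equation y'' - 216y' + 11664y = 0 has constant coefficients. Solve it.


Characteristic equation: r² - 216r + 11664 = 0, i.e. (r - 108)² = 0.
Repeated root r = 108; include an x factor for the second linearly independent solution.
General solution: y = (C₁ + C₂x)e^(108x).


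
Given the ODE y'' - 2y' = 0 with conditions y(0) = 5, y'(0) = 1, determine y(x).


Characteristic roots of r² - 2r = 0 are 0, 2.
General solution y = c₁ + c₂ e^(2x).
Apply y(0) = 5: c₁ + c₂ = 5. Apply y'(0) = 1: 0 c₁ + 2 c₂ = 1.
Solve: c₁ = 9/2, c₂ = 1/2.
Particular solution: y = 9/2 + (1/2)e^(2x).


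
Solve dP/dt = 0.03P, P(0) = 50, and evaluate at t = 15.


The ODE dP/dt = 0.03P has solution P(t) = P(0)e^(0.03t).
Substitute P(0) = 50 and t = 15: P(15) = 50 e^(0.45) ≈ 78.


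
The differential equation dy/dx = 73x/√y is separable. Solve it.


Separate: √y dy = 73x dx.
Integrate: (2/3)y^(3/2) = (73/2)x² + C.


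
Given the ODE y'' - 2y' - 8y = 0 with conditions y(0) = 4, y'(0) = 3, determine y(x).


Characteristic roots of r² - 2r - 8 = 0 are 4, -2.
General solution y = c₁ e^(4x) + c₂ e^(-2x).
Apply y(0) = 4: c₁ + c₂ = 4. Apply y'(0) = 3: 4 c₁ - 2 c₂ = 3.
Solve: c₁ = 11/6, c₂ = 13/6.
Particular solution: y = (11/6)e^(4x) + (13/6)e^(-2x).


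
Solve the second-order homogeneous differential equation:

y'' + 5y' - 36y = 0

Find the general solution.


Characteristic equation: r² + 5r - 36 = 0.
Factor: (r - 4)(r + 9) = 0 ⇒ r = 4, -9 (distinct real).
General solution: y = C₁e^(4x) + C₂e^(-9x).


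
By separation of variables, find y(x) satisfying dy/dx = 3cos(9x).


g(y) = 1, so integrate directly: y = ∫ 3cos(9x) dx = (1/3)sin(9x) + C.


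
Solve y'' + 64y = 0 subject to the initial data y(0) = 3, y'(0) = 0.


Characteristic roots of r² + 64 = 0 are ±8i, so y = C₁cos(8x) + C₂sin(8x).
Apply y(0) = 3: C₁ = 3. Differentiate and apply y'(0) = 0: 8·C₂ = 0, so C₂ = 0.
Particular solution: y = 3cos(8x).


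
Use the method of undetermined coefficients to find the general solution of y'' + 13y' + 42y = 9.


Characteristic roots of r² + 13r + 42 = 0 are -7, -6.
y_h = C₁e^(-7x) + C₂e^(-6x).
Constant forcing; try y_p = A. Then 42A = 9 ⇒ A = 3/14.
General solution: y = C₁e^(-7x) + C₂e^(-6x) + 3/14.


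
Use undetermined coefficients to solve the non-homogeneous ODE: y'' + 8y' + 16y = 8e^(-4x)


Characteristic polynomial (r + 4)² = 0; repeated root r = -4.
y_h = (C₁ + C₂x)e^(-4x). Forcing matches the repeated root (resonance), so try y_p = Ax² e^(-4x).
Substitute and solve for A: 2A = 8, so A = 4.
General solution: y = (C₁ + C₂x + 4x²)e^(-4x).


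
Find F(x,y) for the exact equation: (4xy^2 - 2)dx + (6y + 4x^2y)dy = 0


Check exactness: ∂M/∂y = 8xy and ∂N/∂x = 8xy; equal, so the equation is exact.
Integrate M with respect to x (treating y as constant): ∫M dx = 2x^2y^2 - 2x + h(y).
Differentiate w.r.t. y and set equal to N: the x-dependent terms already match, leaving h'(y) = 6y. Integrate: h(y) = 3y^2.
So F(x,y) = 3y^2 + 2x^2y^2 - 2x.
General solution: 3y^2 + 2x^2y^2 - 2x = C.


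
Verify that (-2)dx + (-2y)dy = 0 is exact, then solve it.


Check exactness: ∂M/∂y = 0 and ∂N/∂x = 0; equal, so the equation is exact.
Integrate M with respect to x (treating y as constant): ∫M dx = -2x + h(y).
Differentiate w.r.t. y and set equal to N: the x-dependent terms already match, leaving h'(y) = -2y. Integrate: h(y) = -y^2.
So F(x,y) = -y^2 - 2x.
General solution: -y^2 - 2x = C.


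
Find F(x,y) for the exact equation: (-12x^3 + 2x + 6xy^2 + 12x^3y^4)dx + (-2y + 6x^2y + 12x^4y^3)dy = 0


Check exactness: ∂M/∂y = 12xy + 48x^3y^3 and ∂N/∂x = 12xy + 48x^3y^3; equal, so the equation is exact.
Integrate M with respect to x (treating y as constant): ∫M dx = -3x^4 + x^2 + 3x^2y^2 + 3x^4y^4 + h(y).
Differentiate w.r.t. y and set equal to N: the x-dependent terms already match, leaving h'(y) = -2y. Integrate: h(y) = -y^2.
So F(x,y) = -3x^4 - y^2 + x^2 + 3x^2y^2 + 3x^4y^4.
General solution: -3x^4 - y^2 + x^2 + 3x^2y^2 + 3x^4y^4 = C.


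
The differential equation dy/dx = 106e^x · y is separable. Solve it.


Separate variables: dy/y = 106e^x dx.
Integrate: ln|y| = 106e^x + C₀.
Exponentiate: y = Ce^(106e^x).


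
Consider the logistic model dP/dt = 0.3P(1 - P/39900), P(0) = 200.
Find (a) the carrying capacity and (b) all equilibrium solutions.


Logistic ODE dP/dt = 0.3P(1 - P/39900) has equilibria where dP/dt = 0, i.e. P = 0 or P = 39900.
The coefficient (1 - P/K) = 0 when P = K, identifying K = 39900 as the carrying capacity.
(a) K = 39900; (b) equilibria P = 0 and P = 39900.


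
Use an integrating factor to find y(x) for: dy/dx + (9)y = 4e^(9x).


P(x) = 9 ⇒ μ = e^(9x).
(μ y)' = 4e^(18x) ⇒ μ y = (4/18)e^(18x) + C.
Divide by μ: y = (2/9)e^(9x) + Ce^(-9x).


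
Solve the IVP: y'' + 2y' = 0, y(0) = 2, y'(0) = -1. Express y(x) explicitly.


Characteristic roots of r² + 2r = 0 are 0, -2.
General solution y = c₁ + c₂ e^(-2x).
Apply y(0) = 2: c₁ + c₂ = 2. Apply y'(0) = -1: 0 c₁ - 2 c₂ = -1.
Solve: c₁ = 3/2, c₂ = 1/2.
Particular solution: y = 3/2 + (1/2)e^(-2x).


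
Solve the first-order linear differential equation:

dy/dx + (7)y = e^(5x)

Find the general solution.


P(x) = 7 ⇒ μ = e^(7x).
(μ y)' = e^(12x) ⇒ μ y = e^(12x)/12 + C.
Divide by μ: y = (1/12)e^(5x) + Ce^(-7x).


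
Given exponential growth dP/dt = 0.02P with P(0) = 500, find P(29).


The ODE dP/dt = 0.02P has solution P(t) = P(0)e^(0.02t).
Substitute P(0) = 500 and t = 29: P(29) = 500 e^(0.58) ≈ 893.


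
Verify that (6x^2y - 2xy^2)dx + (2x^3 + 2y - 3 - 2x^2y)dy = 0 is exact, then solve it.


Check exactness: ∂M/∂y = 6x^2 - 4xy and ∂N/∂x = 6x^2 - 4xy; equal, so the equation is exact.
Integrate M with respect to x (treating y as constant): ∫M dx = 2x^3y - x^2y^2 + h(y).
Differentiate w.r.t. y and set equal to N: the x-dependent terms already match, leaving h'(y) = 2y - 3. Integrate: h(y) = y^2 - 3y.
So F(x,y) = 2x^3y + y^2 - 3y - x^2y^2.
General solution: 2x^3y + y^2 - 3y - x^2y^2 = C.


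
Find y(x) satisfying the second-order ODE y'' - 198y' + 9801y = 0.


Characteristic equation: r² - 198r + 9801 = 0, i.e. (r - 99)² = 0.
Repeated root r = 99; include an x factor for the second linearly independent solution.
General solution: y = (C₁ + C₂x)e^(99x).


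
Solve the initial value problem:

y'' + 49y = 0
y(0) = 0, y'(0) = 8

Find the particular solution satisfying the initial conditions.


Characteristic roots of r² + 49 = 0 are ±7i, so y = C₁cos(7x) + C₂sin(7x).
Apply y(0) = 0: C₁ = 0. Differentiate and apply y'(0) = 8: 7·C₂ = 8, so C₂ = 8/7.
Particular solution: y = (8/7)sin(7x).


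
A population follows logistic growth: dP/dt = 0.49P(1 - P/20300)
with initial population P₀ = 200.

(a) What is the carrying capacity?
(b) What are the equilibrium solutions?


Logistic ODE dP/dt = 0.49P(1 - P/20300) has equilibria where dP/dt = 0, i.e. P = 0 or P = 20300.
The coefficient (1 - P/K) = 0 when P = K, identifying K = 20300 as the carrying capacity.
(a) K = 20300; (b) equilibria P = 0 and P = 20300.


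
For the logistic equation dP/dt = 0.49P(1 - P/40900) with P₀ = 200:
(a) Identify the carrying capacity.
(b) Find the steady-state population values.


Logistic ODE dP/dt = 0.49P(1 - P/40900) has equilibria where dP/dt = 0, i.e. P = 0 or P = 40900.
The coefficient (1 - P/K) = 0 when P = K, identifying K = 40900 as the carrying capacity.
(a) K = 40900; (b) equilibria P = 0 and P = 40900.


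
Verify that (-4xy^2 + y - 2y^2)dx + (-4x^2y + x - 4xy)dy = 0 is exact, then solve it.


Check exactness: ∂M/∂y = -8xy + 1 - 4y and ∂N/∂x = -8xy + 1 - 4y; equal, so the equation is exact.
Integrate M with respect to x (treating y as constant): ∫M dx = -2x^2y^2 + xy - 2xy^2 + h(y).
Differentiate w.r.t. y and set equal to N: all terms match, so h'(y) = 0 and h is a constant absorbed into C.
General solution: -2x^2y^2 + xy - 2xy^2 = C.


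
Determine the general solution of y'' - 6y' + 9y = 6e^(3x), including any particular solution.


Characteristic polynomial (r - 3)² = 0; repeated root r = 3.
y_h = (C₁ + C₂x)e^(3x). Forcing matches the repeated root (resonance), so try y_p = Ax² e^(3x).
Substitute and solve for A: 2A = 6, so A = 3.
General solution: y = (C₁ + C₂x + 3x²)e^(3x).


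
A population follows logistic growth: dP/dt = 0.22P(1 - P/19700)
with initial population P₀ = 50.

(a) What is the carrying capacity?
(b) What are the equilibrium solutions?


Logistic ODE dP/dt = 0.22P(1 - P/19700) has equilibria where dP/dt = 0, i.e. P = 0 or P = 19700.
The coefficient (1 - P/K) = 0 when P = K, identifying K = 19700 as the carrying capacity.
(a) K = 19700; (b) equilibria P = 0 and P = 19700.


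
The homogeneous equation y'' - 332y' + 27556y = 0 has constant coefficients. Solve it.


Characteristic equation: r² - 332r + 27556 = 0, i.e. (r - 166)² = 0.
Repeated root r = 166; include an x factor for the second linearly independent solution.
General solution: y = (C₁ + C₂x)e^(166x).


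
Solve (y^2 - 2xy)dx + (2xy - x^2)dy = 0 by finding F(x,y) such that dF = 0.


Check exactness: ∂M/∂y = 2y - 2x and ∂N/∂x = 2y - 2x; equal, so the equation is exact.
Integrate M with respect to x (treating y as constant): ∫M dx = xy^2 - x^2y + h(y).
Differentiate w.r.t. y and set equal to N: all terms match, so h'(y) = 0 and h is a constant absorbed into C.
General solution: xy^2 - x^2y = C.


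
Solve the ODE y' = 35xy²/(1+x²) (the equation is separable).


Separate: dy/y² = 35x/(1+x²) dx.
Integrate LHS: ∫ dy/y² = -1/y.
Integrate RHS via u = 1+x²: (35/2)ln(1+x²) + C.
Result: -1/y = (35/2)ln(1+x²) + C.


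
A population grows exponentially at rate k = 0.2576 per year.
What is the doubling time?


Exponential growth: P(t) = P₀ e^(0.2576t). Set P(t)/P₀ = 2: e^(0.2576t) = 2.
Solve: t = ln(2)/0.2576 ≈ 2.69 years.


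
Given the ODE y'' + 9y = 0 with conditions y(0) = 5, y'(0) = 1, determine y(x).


Characteristic roots of r² + 9 = 0 are ±3i, so y = C₁cos(3x) + C₂sin(3x).
Apply y(0) = 5: C₁ = 5. Differentiate and apply y'(0) = 1: 3·C₂ = 1, so C₂ = 1/3.
Particular solution: y = 5cos(3x) + (1/3)sin(3x).


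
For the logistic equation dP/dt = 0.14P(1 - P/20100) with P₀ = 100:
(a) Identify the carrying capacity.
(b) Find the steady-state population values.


Logistic ODE dP/dt = 0.14P(1 - P/20100) has equilibria where dP/dt = 0, i.e. P = 0 or P = 20100.
The coefficient (1 - P/K) = 0 when P = K, identifying K = 20100 as the carrying capacity.
(a) K = 20100; (b) equilibria P = 0 and P = 20100.


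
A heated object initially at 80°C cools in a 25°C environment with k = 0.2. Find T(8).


Newton's law: dT/dt = -k(T - T_a) has solution T(t) = T_a + (T₀ - T_a)e^(-kt).
Plug in T_a = 25, T₀ = 80, k = 0.2, t = 8: T(8) = 25 + (55)e^(-1.60) ≈ 36.1°C.


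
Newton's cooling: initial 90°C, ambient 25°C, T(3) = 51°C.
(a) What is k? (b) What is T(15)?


Newton's law: T(t) = T_a + (T₀ - T_a)e^(-kt).
(a) Use T(3) = 51: (51 - 25)/(90 - 25) = e^(-k·3), so k = -ln(0.400)/3 ≈ 0.3054.
(b) Apply k to t = 15: T(15) = 25 + (65)e^(-4.581) ≈ 25.7°C.


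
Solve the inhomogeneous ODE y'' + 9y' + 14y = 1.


Characteristic roots of r² + 9r + 14 = 0 are -7, -2.
y_h = C₁e^(-7x) + C₂e^(-2x).
Constant forcing; try y_p = A. Then 14A = 1 ⇒ A = 1/14.
General solution: y = C₁e^(-7x) + C₂e^(-2x) + 1/14.


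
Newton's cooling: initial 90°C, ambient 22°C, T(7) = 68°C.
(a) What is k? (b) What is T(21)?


Newton's law: T(t) = T_a + (T₀ - T_a)e^(-kt).
(a) Use T(7) = 68: (68 - 22)/(90 - 22) = e^(-k·7), so k = -ln(0.676)/7 ≈ 0.0558.
(b) Apply k to t = 21: T(21) = 22 + (68)e^(-1.173) ≈ 43.1°C.


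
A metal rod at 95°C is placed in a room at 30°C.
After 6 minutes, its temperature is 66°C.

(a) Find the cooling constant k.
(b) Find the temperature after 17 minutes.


Newton's law: T(t) = T_a + (T₀ - T_a)e^(-kt).
(a) Use T(6) = 66: (66 - 30)/(95 - 30) = e^(-k·6), so k = -ln(0.554)/6 ≈ 0.0985.
(b) Apply k to t = 17: T(17) = 30 + (65)e^(-1.674) ≈ 42.2°C.


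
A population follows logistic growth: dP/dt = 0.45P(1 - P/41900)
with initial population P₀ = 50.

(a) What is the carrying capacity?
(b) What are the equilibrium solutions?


Logistic ODE dP/dt = 0.45P(1 - P/41900) has equilibria where dP/dt = 0, i.e. P = 0 or P = 41900.
The coefficient (1 - P/K) = 0 when P = K, identifying K = 41900 as the carrying capacity.
(a) K = 41900; (b) equilibria P = 0 and P = 41900.


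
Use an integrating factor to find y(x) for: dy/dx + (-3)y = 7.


P(x) = -3 ⇒ μ = e^(-3x).
(μ y)' = 7e^(-3x) ⇒ μ y = -(7/3)e^(-3x) + C.
Divide by μ: y = -7/3 + Ce^(3x).


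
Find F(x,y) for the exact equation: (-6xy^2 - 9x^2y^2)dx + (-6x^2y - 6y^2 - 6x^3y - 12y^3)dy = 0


Check exactness: ∂M/∂y = -12xy - 18x^2y and ∂N/∂x = -12xy - 18x^2y; equal, so the equation is exact.
Integrate M with respect to x (treating y as constant): ∫M dx = -3x^2y^2 - 3x^3y^2 + h(y).
Differentiate w.r.t. y and set equal to N: the x-dependent terms already match, leaving h'(y) = -6y^2 - 12y^3. Integrate: h(y) = -2y^3 - 3y^4.
So F(x,y) = -3x^2y^2 - 2y^3 - 3x^3y^2 - 3y^4.
General solution: -3x^2y^2 - 2y^3 - 3x^3y^2 - 3y^4 = C.


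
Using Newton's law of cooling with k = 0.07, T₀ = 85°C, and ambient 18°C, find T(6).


Newton's law: dT/dt = -k(T - T_a) has solution T(t) = T_a + (T₀ - T_a)e^(-kt).
Plug in T_a = 18, T₀ = 85, k = 0.07, t = 6: T(6) = 18 + (67)e^(-0.42) ≈ 62.0°C.


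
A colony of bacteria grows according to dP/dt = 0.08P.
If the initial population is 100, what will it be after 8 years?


The ODE dP/dt = 0.08P has solution P(t) = P(0)e^(0.08t).
Substitute P(0) = 100 and t = 8: P(8) = 100 e^(0.64) ≈ 190.


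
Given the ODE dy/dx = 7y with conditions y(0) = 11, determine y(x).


General solution of y' = 7y is y = Ce^(7x).
Apply y(0) = 11: C = 11.
Particular solution: y = 11e^(7x).


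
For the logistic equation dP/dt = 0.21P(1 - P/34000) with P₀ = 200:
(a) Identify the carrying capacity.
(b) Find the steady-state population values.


Logistic ODE dP/dt = 0.21P(1 - P/34000) has equilibria where dP/dt = 0, i.e. P = 0 or P = 34000.
The coefficient (1 - P/K) = 0 when P = K, identifying K = 34000 as the carrying capacity.
(a) K = 34000; (b) equilibria P = 0 and P = 34000.


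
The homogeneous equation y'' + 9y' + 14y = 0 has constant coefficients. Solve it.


Characteristic equation: r² + 9r + 14 = 0.
Factor: (r + 7)(r + 2) = 0 ⇒ r = -7, -2 (distinct real).
General solution: y = C₁e^(-7x) + C₂e^(-2x).


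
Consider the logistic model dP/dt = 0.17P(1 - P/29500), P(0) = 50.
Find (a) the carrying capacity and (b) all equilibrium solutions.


Logistic ODE dP/dt = 0.17P(1 - P/29500) has equilibria where dP/dt = 0, i.e. P = 0 or P = 29500.
The coefficient (1 - P/K) = 0 when P = K, identifying K = 29500 as the carrying capacity.
(a) K = 29500; (b) equilibria P = 0 and P = 29500.


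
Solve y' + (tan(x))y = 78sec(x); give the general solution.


P(x) = tan(x) ⇒ μ = e^(∫tan(x)dx) = sec(x).
(sec(x) y)' = 78sec²(x) ⇒ sec(x) y = 78tan(x) + C.
Multiply by cos(x): y = 78sin(x) + C·cos(x).


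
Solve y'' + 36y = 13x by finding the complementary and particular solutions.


Homogeneous: r² + 36 = 0 ⇒ r = ±6i, y_h = C₁cos(6x) + C₂sin(6x).
Polynomial forcing; try y_p = Ax + B. Then y_p'' + 36 y_p = 36(Ax + B) = 13x, so B = 0 and A = 13/36.
General solution: y = C₁cos(6x) + C₂sin(6x) + (13/36)x.


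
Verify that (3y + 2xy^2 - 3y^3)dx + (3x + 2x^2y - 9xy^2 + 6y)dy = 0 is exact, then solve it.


Check exactness: ∂M/∂y = 3 + 4xy - 9y^2 and ∂N/∂x = 3 + 4xy - 9y^2; equal, so the equation is exact.
Integrate M with respect to x (treating y as constant): ∫M dx = 3xy + x^2y^2 - 3xy^3 + h(y).
Differentiate w.r.t. y and set equal to N: the x-dependent terms already match, leaving h'(y) = 6y. Integrate: h(y) = 3y^2.
So F(x,y) = 3xy + x^2y^2 - 3xy^3 + 3y^2.
General solution: 3xy + x^2y^2 - 3xy^3 + 3y^2 = C.


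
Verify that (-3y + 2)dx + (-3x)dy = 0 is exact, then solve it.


Check exactness: ∂M/∂y = -3 and ∂N/∂x = -3; equal, so the equation is exact.
Integrate M with respect to x (treating y as constant): ∫M dx = -3xy + 2x + h(y).
Differentiate w.r.t. y and set equal to N: all terms match, so h'(y) = 0 and h is a constant absorbed into C.
General solution: -3xy + 2x = C.


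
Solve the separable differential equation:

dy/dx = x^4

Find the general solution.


Integrate both sides with respect to x: y = ∫ x^4 dx = (1/5)x^5 + C.


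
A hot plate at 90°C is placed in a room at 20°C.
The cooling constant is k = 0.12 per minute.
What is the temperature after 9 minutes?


Newton's law: dT/dt = -k(T - T_a) has solution T(t) = T_a + (T₀ - T_a)e^(-kt).
Plug in T_a = 20, T₀ = 90, k = 0.12, t = 9: T(9) = 20 + (70)e^(-1.08) ≈ 43.8°C.


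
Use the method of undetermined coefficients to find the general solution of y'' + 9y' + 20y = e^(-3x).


Characteristic roots of r² + 9r + 20 = 0 are -4, -5.
y_h = C₁e^(-4x) + C₂e^(-5x).
Forcing exponent -3 is not a characteristic root; try y_p = Ae^(-3x).
Substitute: A·(9 + (9)·-3 + (20)) = A·2 = 1, so A = 1/2.
General solution: y = C₁e^(-4x) + C₂e^(-5x) + (1/2)e^(-3x).


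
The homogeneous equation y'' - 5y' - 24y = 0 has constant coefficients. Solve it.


Characteristic equation: r² - 5r - 24 = 0.
Factor: (r - 8)(r + 3) = 0 ⇒ r = 8, -3 (distinct real).
General solution: y = C₁e^(8x) + C₂e^(-3x).


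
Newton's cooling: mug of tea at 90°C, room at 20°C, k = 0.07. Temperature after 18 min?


Newton's law: dT/dt = -k(T - T_a) has solution T(t) = T_a + (T₀ - T_a)e^(-kt).
Plug in T_a = 20, T₀ = 90, k = 0.07, t = 18: T(18) = 20 + (70)e^(-1.26) ≈ 39.9°C.


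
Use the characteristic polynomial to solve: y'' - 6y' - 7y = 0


Characteristic equation: r² - 6r - 7 = 0.
Factor: (r - 7)(r + 1) = 0 ⇒ r = 7, -1 (distinct real).
General solution: y = C₁e^(7x) + C₂e^(-x).


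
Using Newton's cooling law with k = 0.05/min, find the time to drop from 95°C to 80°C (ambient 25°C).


From T(t) = T_a + (T₀ - T_a)e^(-kt), set T(t) = 80:
(80 - 25) / (95 - 25) = e^(-0.05t), so t = -ln(0.786)/0.05 ≈ 4.8 minutes.


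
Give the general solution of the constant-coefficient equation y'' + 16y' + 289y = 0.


Characteristic equation: r² + 16r + 289 = 0.
Discriminant is negative; roots r = -8 ± 15i (complex conjugate pair).
General solution uses e^(α x)(C₁ cos(β x) + C₂ sin(β x)): y = e^(-8x)(C₁cos(15x) + C₂sin(15x)).


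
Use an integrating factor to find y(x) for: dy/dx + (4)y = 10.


P(x) = 4, Q(x) = 10; integrating factor μ = e^(4x).
(μ y)' = 10e^(4x) ⇒ μ y = (5/2)e^(4x) + C.
Divide by μ: y = 5/2 + Ce^(-4x).


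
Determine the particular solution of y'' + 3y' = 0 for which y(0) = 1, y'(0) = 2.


Characteristic roots of r² + 3r = 0 are -3, 0.
General solution y = c₁ e^(-3x) + c₂.
Apply y(0) = 1: c₁ + c₂ = 1. Apply y'(0) = 2: -3 c₁ + 0 c₂ = 2.
Solve: c₁ = -2/3, c₂ = 5/3.
Particular solution: y = -(2/3)e^(-3x) + 5/3.
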